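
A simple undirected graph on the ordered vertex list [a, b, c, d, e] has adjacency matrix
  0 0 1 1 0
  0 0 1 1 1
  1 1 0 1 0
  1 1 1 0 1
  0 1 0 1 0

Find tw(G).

A width-2 tree decomposition is:
Bags: B1 = {a, c, d}  B2 = {b, c, d}  B3 = {b, d, e}
Tree: B1–B2, B2–B3
Every bag has size at most 3, so the width is 3 − 1 = 2 and tw(G) ≤ 2. On the other hand G contains the 3-clique {b, d, e}. A clique must lie in a single bag of any decomposition, so no decomposition can have width below 2. Hence tw(G) = 2 exactly.

2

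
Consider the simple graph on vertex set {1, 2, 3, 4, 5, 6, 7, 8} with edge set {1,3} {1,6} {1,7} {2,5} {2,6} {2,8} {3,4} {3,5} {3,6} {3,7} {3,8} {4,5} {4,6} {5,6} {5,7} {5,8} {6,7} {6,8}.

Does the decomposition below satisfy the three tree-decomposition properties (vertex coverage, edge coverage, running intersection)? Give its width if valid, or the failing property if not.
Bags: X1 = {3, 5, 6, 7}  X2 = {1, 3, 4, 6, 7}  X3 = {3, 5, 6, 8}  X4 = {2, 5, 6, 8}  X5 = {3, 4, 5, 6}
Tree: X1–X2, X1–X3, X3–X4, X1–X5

No — bags containing vertex 4 are not connected in the tree.

A tree decomposition must satisfy three properties: every vertex lies in some bag; for every edge, both endpoints lie together in some bag; and for every vertex, the bags containing it form a connected subtree. Here bags containing vertex 4 are not connected in the tree, so the decomposition is invalid.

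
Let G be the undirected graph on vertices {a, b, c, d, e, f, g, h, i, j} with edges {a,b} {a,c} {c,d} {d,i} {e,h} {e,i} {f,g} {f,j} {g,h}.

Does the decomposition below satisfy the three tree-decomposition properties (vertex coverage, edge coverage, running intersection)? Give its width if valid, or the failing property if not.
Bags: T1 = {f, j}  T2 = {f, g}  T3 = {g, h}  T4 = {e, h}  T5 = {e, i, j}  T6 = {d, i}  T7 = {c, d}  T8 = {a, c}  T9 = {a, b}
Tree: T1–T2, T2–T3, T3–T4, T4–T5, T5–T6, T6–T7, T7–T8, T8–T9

No — bags containing vertex j are not connected in the tree.

A tree decomposition must satisfy three properties: every vertex lies in some bag; for every edge, both endpoints lie together in some bag; and for every vertex, the bags containing it form a connected subtree. Here bags containing vertex j are not connected in the tree, so the decomposition is invalid.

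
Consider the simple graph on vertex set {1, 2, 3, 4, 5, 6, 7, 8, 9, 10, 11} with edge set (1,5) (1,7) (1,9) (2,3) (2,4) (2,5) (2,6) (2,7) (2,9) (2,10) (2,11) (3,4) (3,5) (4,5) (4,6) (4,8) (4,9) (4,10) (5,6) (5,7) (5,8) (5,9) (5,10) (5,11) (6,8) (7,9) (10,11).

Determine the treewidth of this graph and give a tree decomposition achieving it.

Each bag holds 4 vertices, so the decomposition has width 3, which upper-bounds the treewidth. For the lower bound, the 4 vertices {4, 5, 6, 8} are pairwise adjacent, and any tree decomposition puts a clique entirely inside one bag — forcing width ≥ 3. Therefore the treewidth is 3.

Treewidth 3.
Bags: B1 = {2, 4, 5, 9}  B2 = {2, 4, 5, 10}  B3 = {2, 5, 7, 9}  B4 = {2, 4, 5, 6}  B5 = {1, 5, 7, 9}  B6 = {4, 5, 6, 8}  B7 = {2, 3, 4, 5}  B8 = {2, 5, 10, 11}
Tree: B1–B2, B1–B3, B2–B4, B3–B5, B4–B6, B1–B7, B2–B8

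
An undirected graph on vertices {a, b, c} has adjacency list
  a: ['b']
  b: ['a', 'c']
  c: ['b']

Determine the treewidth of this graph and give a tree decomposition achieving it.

Treewidth 1.
One optimal decomposition is:
Bags: B1 = {b, c}  B2 = {a, b}
Tree: B1–B2

Each bag holds 2 vertices, so the decomposition has width 1, which upper-bounds the treewidth. Any graph with an edge has treewidth ≥ 1, and G has the edge b–c. The upper and lower bounds meet at 1, so that is the treewidth.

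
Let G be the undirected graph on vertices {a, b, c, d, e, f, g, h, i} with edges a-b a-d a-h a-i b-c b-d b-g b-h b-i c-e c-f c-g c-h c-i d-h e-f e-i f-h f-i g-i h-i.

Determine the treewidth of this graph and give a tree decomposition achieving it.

Treewidth 3.
Bags: B1 = {b, c, h, i}  B2 = {b, c, g, i}  B3 = {a, b, h, i}  B4 = {c, f, h, i}  B5 = {a, b, d, h}  B6 = {c, e, f, i}
Tree: B1–B2, B1–B3, B1–B4, B3–B5, B4–B6

The largest bag has 4 vertices, giving width 3; this decomposition certifies tw(G) ≤ 3. Conversely, {a, b, d, h} is a clique of size 4, and the vertices of any clique must share a bag in every tree decomposition; so some bag has ≥ 4 vertices and tw(G) ≥ 3. Hence tw(G) = 3 exactly.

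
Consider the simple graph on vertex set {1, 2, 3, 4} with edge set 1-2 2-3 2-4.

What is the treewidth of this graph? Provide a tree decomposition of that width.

Treewidth 1.
One optimal decomposition is:
Bags: B1 = {1, 2}  B2 = {2, 4}  B3 = {2, 3}
Tree: B1–B2, B2–B3

Every bag has size at most 2, so the width is 2 − 1 = 1 and tw(G) ≤ 1. Any graph with an edge has treewidth ≥ 1, and G has the edge 1–2. Therefore the treewidth is 1.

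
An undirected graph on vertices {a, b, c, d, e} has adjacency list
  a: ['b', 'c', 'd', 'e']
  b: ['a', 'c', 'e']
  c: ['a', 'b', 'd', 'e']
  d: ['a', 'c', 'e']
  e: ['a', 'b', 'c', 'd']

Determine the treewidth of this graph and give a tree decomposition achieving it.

Treewidth 3.
One optimal decomposition is:
Bags: B1 = {a, c, d, e}  B2 = {a, b, c, e}
Tree: B1–B2

The largest bag has 4 vertices, giving width 3; this decomposition certifies tw(G) ≤ 3. Conversely, {a, c, d, e} is a clique of size 4, and the vertices of any clique must share a bag in every tree decomposition; so some bag has ≥ 4 vertices and tw(G) ≥ 3. Therefore the treewidth is 3.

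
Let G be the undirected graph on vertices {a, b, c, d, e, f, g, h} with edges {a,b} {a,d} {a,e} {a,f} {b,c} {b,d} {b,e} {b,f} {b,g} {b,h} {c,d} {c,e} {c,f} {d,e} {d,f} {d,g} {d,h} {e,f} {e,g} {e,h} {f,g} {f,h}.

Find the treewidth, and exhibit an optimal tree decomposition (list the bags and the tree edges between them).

Each bag holds 5 vertices, so the decomposition has width 4, which upper-bounds the treewidth. Conversely, {b, d, e, f, g} is a clique of size 5, and the vertices of any clique must share a bag in every tree decomposition; so some bag has ≥ 5 vertices and tw(G) ≥ 4. Hence tw(G) = 4 exactly.

Treewidth 4.
Bags: B1 = {a, b, d, e, f}  B2 = {b, d, e, f, g}  B3 = {b, c, d, e, f}  B4 = {b, d, e, f, h}
Tree: B1–B2, B1–B3, B3–B4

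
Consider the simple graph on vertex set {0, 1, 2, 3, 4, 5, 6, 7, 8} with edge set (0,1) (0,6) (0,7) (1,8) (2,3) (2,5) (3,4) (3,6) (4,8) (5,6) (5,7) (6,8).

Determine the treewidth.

A width-3 tree decomposition is:
Bags: B1 = {0, 2, 5, 7}  B2 = {0, 2, 5, 6}  B3 = {0, 2, 3, 6}  B4 = {0, 1, 3, 6}  B5 = {1, 3, 6, 8}  B6 = {1, 3, 4, 8}
Tree: B1–B2, B2–B3, B3–B4, B4–B5, B5–B6
Each bag holds 4 vertices, so the decomposition has width 3, which upper-bounds the treewidth. For the lower bound: the 4 vertex sets {2,5,7}, {0}, {6}, {1,3,4,8} are disjoint, each induces a connected subgraph, and every pair is joined by at least one edge of G. Contracting each set to a single vertex therefore yields K_{4} as a minor, and since treewidth is minor-monotone, tw(G) ≥ tw(K_{4}) = 3. Combining the bounds, tw(G) = 3.

3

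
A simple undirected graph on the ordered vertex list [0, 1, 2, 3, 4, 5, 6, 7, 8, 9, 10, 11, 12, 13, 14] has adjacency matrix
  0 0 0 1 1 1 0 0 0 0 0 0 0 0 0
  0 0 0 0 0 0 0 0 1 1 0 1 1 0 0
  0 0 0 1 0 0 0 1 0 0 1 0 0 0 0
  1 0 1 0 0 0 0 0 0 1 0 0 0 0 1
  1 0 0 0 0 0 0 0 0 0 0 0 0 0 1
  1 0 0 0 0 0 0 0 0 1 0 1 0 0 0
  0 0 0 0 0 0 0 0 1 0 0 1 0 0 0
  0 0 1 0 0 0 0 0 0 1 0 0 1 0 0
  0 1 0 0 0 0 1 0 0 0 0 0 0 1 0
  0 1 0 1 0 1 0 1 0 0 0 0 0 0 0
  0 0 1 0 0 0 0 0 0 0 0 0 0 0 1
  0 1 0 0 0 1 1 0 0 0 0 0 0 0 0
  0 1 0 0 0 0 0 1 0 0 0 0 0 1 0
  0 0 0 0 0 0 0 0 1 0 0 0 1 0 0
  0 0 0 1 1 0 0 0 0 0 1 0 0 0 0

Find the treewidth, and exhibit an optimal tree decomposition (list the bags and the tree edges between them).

Treewidth 3.
One optimal decomposition is:
Bags: B1 = {6, 8, 12, 13}  B2 = {1, 6, 8, 12}  B3 = {1, 6, 11, 12}  B4 = {1, 7, 11, 12}  B5 = {1, 7, 9, 11}  B6 = {5, 7, 9, 11}  B7 = {2, 5, 7, 9}  B8 = {2, 3, 5, 9}  B9 = {0, 2, 3, 5}  B10 = {0, 2, 3, 10}  B11 = {0, 3, 10, 14}  B12 = {0, 4, 10, 14}
Tree: B1–B2, B2–B3, B3–B4, B4–B5, B5–B6, B6–B7, B7–B8, B8–B9, B9–B10, B10–B11, B11–B12

The largest bag has 4 vertices, giving width 3; this decomposition certifies tw(G) ≤ 3. For the lower bound: the 4 vertex sets {6,8,13}, {12}, {1}, {5,7,9,11} are disjoint, each induces a connected subgraph, and every pair is joined by at least one edge of G. Contracting each set to a single vertex therefore yields K_{4} as a minor, and since treewidth is minor-monotone, tw(G) ≥ tw(K_{4}) = 3. Combining the bounds, tw(G) = 3.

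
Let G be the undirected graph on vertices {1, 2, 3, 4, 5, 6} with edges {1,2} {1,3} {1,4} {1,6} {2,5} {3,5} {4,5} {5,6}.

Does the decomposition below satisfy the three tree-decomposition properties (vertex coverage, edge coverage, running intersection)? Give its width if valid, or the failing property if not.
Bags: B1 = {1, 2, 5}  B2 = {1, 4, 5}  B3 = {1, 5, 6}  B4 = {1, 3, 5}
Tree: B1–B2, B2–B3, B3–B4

Yes; width 2.

Every vertex of G appears in some bag (union = {1, 2, 3, 4, 5, 6}); every edge is covered by a bag; and for each vertex v the set of bags containing v is connected in the bag tree. The decomposition is therefore valid. The largest bag has 3 vertices, so the width is 2.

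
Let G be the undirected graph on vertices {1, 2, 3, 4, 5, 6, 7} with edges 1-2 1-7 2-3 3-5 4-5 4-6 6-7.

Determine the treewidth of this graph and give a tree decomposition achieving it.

Treewidth 2.
One such decomposition:
Bags: B1 = {1, 2, 7}  B2 = {2, 3, 7}  B3 = {3, 5, 7}  B4 = {4, 5, 7}  B5 = {4, 6, 7}
Tree: B1–B2, B2–B3, B3–B4, B4–B5

The largest bag has 3 vertices, giving width 2; this decomposition certifies tw(G) ≤ 2. Since 7–1–2–3–5–4–6–7 is a cycle in G, G is not acyclic. Forests are exactly the graphs of treewidth ≤ 1, so tw(G) ≥ 2. The upper and lower bounds meet at 2, so that is the treewidth.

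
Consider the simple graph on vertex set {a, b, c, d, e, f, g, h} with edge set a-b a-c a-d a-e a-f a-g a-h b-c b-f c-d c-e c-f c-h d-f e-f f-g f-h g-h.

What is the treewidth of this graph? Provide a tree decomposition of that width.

Every bag has size at most 4, so the width is 4 − 1 = 3 and tw(G) ≤ 3. On the other hand G contains the 4-clique {a, f, g, h}. A clique must lie in a single bag of any decomposition, so no decomposition can have width below 3. Combining the bounds, tw(G) = 3.

Treewidth 3.
One optimal decomposition is:
Bags: B1 = {a, b, c, f}  B2 = {a, c, e, f}  B3 = {a, c, f, h}  B4 = {a, f, g, h}  B5 = {a, c, d, f}
Tree: B1–B2, B2–B3, B3–B4, B3–B5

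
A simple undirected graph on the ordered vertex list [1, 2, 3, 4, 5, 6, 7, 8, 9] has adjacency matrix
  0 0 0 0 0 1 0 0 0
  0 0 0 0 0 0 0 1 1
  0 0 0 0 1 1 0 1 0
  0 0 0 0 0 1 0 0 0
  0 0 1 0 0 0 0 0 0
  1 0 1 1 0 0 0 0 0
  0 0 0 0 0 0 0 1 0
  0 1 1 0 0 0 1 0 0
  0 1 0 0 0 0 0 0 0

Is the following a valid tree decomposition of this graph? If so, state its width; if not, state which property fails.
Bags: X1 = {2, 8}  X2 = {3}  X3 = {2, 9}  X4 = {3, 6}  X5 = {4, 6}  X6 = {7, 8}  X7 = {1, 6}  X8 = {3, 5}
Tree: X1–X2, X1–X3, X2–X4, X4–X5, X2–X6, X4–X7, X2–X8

No — edge (8,3) lies in no bag.

A tree decomposition must satisfy three properties: every vertex lies in some bag; for every edge, both endpoints lie together in some bag; and for every vertex, the bags containing it form a connected subtree. Here edge (8,3) lies in no bag, so the decomposition is invalid.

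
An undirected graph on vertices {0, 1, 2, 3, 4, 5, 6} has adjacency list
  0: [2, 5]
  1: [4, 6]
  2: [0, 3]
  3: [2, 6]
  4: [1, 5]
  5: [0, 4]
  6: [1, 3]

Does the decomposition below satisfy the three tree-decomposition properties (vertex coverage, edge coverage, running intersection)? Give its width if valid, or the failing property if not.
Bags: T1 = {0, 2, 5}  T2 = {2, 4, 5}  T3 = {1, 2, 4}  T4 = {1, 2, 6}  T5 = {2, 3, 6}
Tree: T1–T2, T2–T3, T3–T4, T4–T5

Checking the three conditions: (i) the bags cover all of {0, 1, 2, 3, 4, 5, 6}; (ii) for each edge, some bag contains both endpoints; (iii) the bags containing any fixed vertex form a subtree. All hold, so the decomposition is valid with width 3 − 1 = 2.

Yes; width 2.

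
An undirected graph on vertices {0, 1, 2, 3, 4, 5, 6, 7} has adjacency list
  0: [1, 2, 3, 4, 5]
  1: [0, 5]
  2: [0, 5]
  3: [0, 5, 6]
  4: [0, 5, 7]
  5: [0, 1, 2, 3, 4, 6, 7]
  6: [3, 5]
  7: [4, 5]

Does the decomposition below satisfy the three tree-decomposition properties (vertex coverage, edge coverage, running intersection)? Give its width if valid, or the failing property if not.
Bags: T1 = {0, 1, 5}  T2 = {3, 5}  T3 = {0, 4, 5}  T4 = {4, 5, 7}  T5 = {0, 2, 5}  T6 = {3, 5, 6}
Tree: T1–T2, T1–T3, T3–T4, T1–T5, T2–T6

A tree decomposition must satisfy three properties: every vertex lies in some bag; for every edge, both endpoints lie together in some bag; and for every vertex, the bags containing it form a connected subtree. Here edge (0,3) lies in no bag, so the decomposition is invalid.

No — edge (0,3) lies in no bag.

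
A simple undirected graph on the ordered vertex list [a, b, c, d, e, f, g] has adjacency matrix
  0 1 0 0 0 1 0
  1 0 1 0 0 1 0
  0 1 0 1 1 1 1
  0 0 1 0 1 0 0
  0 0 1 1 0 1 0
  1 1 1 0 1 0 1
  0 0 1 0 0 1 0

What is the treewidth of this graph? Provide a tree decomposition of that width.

Each bag holds 3 vertices, so the decomposition has width 2, which upper-bounds the treewidth. Conversely, {c, d, e} is a clique of size 3, and the vertices of any clique must share a bag in every tree decomposition; so some bag has ≥ 3 vertices and tw(G) ≥ 2. Combining the bounds, tw(G) = 2.

Treewidth 2.
Bags: B1 = {b, c, f}  B2 = {c, e, f}  B3 = {a, b, f}  B4 = {c, d, e}  B5 = {c, f, g}
Tree: B1–B2, B1–B3, B2–B4, B1–B5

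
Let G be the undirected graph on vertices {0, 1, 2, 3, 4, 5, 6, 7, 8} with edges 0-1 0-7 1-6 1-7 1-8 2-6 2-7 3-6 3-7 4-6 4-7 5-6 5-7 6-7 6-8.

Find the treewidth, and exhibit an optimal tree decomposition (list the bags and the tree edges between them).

Every bag has size at most 3, so the width is 3 − 1 = 2 and tw(G) ≤ 2. On the other hand G contains the 3-clique {0, 1, 7}. A clique must lie in a single bag of any decomposition, so no decomposition can have width below 2. Therefore the treewidth is 2.

Treewidth 2.
One such decomposition:
Bags: B1 = {0, 1, 7}  B2 = {1, 6, 7}  B3 = {2, 6, 7}  B4 = {5, 6, 7}  B5 = {1, 6, 8}  B6 = {4, 6, 7}  B7 = {3, 6, 7}
Tree: B1–B2, B2–B3, B3–B4, B2–B5, B4–B6, B6–B7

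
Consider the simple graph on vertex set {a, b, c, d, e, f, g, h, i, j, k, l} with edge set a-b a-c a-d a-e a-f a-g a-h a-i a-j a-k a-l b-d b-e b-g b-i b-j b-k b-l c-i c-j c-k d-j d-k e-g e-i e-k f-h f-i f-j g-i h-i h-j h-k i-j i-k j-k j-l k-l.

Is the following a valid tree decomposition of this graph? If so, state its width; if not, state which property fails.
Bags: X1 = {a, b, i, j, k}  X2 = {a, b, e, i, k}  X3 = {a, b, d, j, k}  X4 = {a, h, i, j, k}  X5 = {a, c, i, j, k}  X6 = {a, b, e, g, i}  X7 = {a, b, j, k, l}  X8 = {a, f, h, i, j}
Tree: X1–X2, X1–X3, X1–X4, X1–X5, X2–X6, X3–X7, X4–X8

Checking the three conditions: (i) the bags cover all of {a, b, c, d, e, f, g, h, i, j, k, l}; (ii) for each edge, some bag contains both endpoints; (iii) the bags containing any fixed vertex form a subtree. All hold, so the decomposition is valid with width 5 − 1 = 4.

Yes; width 4.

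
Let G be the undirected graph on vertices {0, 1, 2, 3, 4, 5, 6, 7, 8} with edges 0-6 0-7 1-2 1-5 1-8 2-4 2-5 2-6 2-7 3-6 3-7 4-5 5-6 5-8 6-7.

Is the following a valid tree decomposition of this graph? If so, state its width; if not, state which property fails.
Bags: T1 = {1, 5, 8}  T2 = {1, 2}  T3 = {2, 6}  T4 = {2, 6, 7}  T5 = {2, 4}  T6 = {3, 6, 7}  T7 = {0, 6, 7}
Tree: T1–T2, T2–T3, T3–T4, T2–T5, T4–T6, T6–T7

No — edge (5,2) lies in no bag.

A tree decomposition must satisfy three properties: every vertex lies in some bag; for every edge, both endpoints lie together in some bag; and for every vertex, the bags containing it form a connected subtree. Here edge (5,2) lies in no bag, so the decomposition is invalid.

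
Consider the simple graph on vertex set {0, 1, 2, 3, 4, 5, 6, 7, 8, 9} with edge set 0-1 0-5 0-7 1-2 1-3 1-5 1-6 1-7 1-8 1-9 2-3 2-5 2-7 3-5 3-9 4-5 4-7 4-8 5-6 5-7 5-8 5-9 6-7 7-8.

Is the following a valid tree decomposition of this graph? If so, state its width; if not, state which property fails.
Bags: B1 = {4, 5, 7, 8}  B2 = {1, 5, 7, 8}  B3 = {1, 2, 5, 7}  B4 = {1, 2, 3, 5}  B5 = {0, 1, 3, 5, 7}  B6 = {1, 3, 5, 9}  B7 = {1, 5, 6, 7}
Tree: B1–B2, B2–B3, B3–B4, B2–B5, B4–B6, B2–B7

A tree decomposition must satisfy three properties: every vertex lies in some bag; for every edge, both endpoints lie together in some bag; and for every vertex, the bags containing it form a connected subtree. Here bags containing vertex 3 are not connected in the tree, so the decomposition is invalid.

No — bags containing vertex 3 are not connected in the tree.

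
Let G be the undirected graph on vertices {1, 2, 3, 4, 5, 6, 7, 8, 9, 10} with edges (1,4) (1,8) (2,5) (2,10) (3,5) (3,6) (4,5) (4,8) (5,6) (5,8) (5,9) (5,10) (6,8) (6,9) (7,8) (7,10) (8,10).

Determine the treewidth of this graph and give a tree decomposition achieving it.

Treewidth 2.
Bags: B1 = {5, 6, 8}  B2 = {5, 8, 10}  B3 = {7, 8, 10}  B4 = {4, 5, 8}  B5 = {3, 5, 6}  B6 = {2, 5, 10}  B7 = {1, 4, 8}  B8 = {5, 6, 9}
Tree: B1–B2, B2–B3, B2–B4, B1–B5, B2–B6, B4–B7, B5–B8

The largest bag has 3 vertices, giving width 2; this decomposition certifies tw(G) ≤ 2. On the other hand G contains the 3-clique {1, 4, 8}. A clique must lie in a single bag of any decomposition, so no decomposition can have width below 2. The upper and lower bounds meet at 2, so that is the treewidth.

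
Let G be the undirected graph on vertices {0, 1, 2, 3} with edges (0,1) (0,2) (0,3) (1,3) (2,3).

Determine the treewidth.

2

A width-2 tree decomposition is:
Bags: B1 = {0, 2, 3}  B2 = {0, 1, 3}
Tree: B1–B2
Each bag holds 3 vertices, so the decomposition has width 2, which upper-bounds the treewidth. Conversely, {0, 1, 3} is a clique of size 3, and the vertices of any clique must share a bag in every tree decomposition; so some bag has ≥ 3 vertices and tw(G) ≥ 2. Combining the bounds, tw(G) = 2.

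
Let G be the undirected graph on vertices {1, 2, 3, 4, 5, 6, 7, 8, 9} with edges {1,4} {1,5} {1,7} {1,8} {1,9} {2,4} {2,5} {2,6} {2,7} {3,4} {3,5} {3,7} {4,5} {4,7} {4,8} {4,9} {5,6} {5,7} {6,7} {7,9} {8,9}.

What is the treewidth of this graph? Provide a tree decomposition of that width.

Each bag holds 4 vertices, so the decomposition has width 3, which upper-bounds the treewidth. Conversely, {1, 4, 8, 9} is a clique of size 4, and the vertices of any clique must share a bag in every tree decomposition; so some bag has ≥ 4 vertices and tw(G) ≥ 3. The upper and lower bounds meet at 3, so that is the treewidth.

Treewidth 3.
One optimal decomposition is:
Bags: B1 = {3, 4, 5, 7}  B2 = {2, 4, 5, 7}  B3 = {1, 4, 5, 7}  B4 = {1, 4, 7, 9}  B5 = {1, 4, 8, 9}  B6 = {2, 5, 6, 7}
Tree: B1–B2, B1–B3, B3–B4, B4–B5, B2–B6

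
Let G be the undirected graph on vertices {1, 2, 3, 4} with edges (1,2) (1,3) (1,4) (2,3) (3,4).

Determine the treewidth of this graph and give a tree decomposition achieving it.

Every bag has size at most 3, so the width is 3 − 1 = 2 and tw(G) ≤ 2. On the other hand G contains the 3-clique {1, 2, 3}. A clique must lie in a single bag of any decomposition, so no decomposition can have width below 2. Therefore the treewidth is 2.

Treewidth 2.
One optimal decomposition is:
Bags: B1 = {1, 2, 3}  B2 = {1, 3, 4}
Tree: B1–B2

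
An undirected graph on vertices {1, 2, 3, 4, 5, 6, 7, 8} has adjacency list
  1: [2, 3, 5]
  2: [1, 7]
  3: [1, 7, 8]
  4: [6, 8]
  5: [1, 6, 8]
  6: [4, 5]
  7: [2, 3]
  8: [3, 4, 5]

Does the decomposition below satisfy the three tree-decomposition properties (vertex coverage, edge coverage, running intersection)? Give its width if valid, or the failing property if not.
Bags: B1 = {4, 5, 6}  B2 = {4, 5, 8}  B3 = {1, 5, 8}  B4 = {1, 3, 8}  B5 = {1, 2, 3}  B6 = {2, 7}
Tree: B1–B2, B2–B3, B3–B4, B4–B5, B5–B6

A tree decomposition must satisfy three properties: every vertex lies in some bag; for every edge, both endpoints lie together in some bag; and for every vertex, the bags containing it form a connected subtree. Here edge (3,7) lies in no bag, so the decomposition is invalid.

No — edge (3,7) lies in no bag.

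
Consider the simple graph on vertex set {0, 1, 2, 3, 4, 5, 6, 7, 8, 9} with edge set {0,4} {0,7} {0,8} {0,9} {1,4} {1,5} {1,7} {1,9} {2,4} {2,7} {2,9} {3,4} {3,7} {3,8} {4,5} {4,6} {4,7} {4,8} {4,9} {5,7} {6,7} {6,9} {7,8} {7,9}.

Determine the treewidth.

A width-3 tree decomposition is:
Bags: B1 = {0, 4, 7, 8}  B2 = {0, 4, 7, 9}  B3 = {1, 4, 7, 9}  B4 = {4, 6, 7, 9}  B5 = {2, 4, 7, 9}  B6 = {3, 4, 7, 8}  B7 = {1, 4, 5, 7}
Tree: B1–B2, B2–B3, B2–B4, B2–B5, B1–B6, B3–B7
Every bag has size at most 4, so the width is 4 − 1 = 3 and tw(G) ≤ 3. On the other hand G contains the 4-clique {0, 4, 7, 8}. A clique must lie in a single bag of any decomposition, so no decomposition can have width below 3. The upper and lower bounds meet at 3, so that is the treewidth.

3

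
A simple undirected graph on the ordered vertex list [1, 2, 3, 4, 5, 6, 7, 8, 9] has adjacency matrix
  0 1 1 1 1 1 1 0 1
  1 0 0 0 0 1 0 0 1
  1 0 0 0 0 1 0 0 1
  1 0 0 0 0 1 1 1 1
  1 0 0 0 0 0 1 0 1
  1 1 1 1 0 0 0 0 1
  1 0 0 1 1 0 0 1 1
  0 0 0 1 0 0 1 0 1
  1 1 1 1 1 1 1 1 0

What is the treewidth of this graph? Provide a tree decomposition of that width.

Treewidth 3.
One such decomposition:
Bags: B1 = {1, 4, 7, 9}  B2 = {1, 4, 6, 9}  B3 = {1, 2, 6, 9}  B4 = {4, 7, 8, 9}  B5 = {1, 5, 7, 9}  B6 = {1, 3, 6, 9}
Tree: B1–B2, B2–B3, B1–B4, B1–B5, B3–B6

Every bag has size at most 4, so the width is 4 − 1 = 3 and tw(G) ≤ 3. Conversely, {4, 7, 8, 9} is a clique of size 4, and the vertices of any clique must share a bag in every tree decomposition; so some bag has ≥ 4 vertices and tw(G) ≥ 3. The upper and lower bounds meet at 3, so that is the treewidth.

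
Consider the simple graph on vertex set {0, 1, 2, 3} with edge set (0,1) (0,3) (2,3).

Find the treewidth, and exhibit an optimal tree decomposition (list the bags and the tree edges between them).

Treewidth 1.
One such decomposition:
Bags: B1 = {2, 3}  B2 = {0, 3}  B3 = {0, 1}
Tree: B1–B2, B2–B3

Each bag holds 2 vertices, so the decomposition has width 1, which upper-bounds the treewidth. Since G has at least one edge (e.g. 2–3), it is not an edgeless graph, so tw(G) ≥ 1. The upper and lower bounds meet at 1, so that is the treewidth.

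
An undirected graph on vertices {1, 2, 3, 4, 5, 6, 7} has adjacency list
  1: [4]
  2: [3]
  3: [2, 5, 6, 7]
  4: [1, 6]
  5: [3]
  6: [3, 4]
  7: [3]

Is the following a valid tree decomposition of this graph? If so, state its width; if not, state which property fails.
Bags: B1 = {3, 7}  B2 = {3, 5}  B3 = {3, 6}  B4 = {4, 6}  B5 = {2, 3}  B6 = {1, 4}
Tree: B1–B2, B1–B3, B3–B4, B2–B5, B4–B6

Yes; width 1.

Vertex coverage: the bags together contain {1, 2, 3, 4, 5, 6, 7}, the full vertex set. Edge coverage: each edge of G has both endpoints in at least one bag. Running intersection: for every vertex, the bags containing it form a connected subtree. All three properties hold, so this is a valid tree decomposition of width max|bag| − 1 = 1, and hence tw(G) ≤ 1.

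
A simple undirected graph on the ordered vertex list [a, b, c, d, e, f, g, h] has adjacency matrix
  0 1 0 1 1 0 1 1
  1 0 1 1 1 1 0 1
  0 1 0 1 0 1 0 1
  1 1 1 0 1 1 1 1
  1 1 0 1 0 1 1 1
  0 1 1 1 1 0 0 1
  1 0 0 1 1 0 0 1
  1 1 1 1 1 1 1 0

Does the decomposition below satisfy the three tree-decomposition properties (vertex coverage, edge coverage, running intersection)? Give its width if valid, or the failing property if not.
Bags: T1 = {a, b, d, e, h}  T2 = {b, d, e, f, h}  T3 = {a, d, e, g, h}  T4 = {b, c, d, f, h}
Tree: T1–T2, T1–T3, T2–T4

Yes; width 4.

Checking the three conditions: (i) the bags cover all of {a, b, c, d, e, f, g, h}; (ii) for each edge, some bag contains both endpoints; (iii) the bags containing any fixed vertex form a subtree. All hold, so the decomposition is valid with width 5 − 1 = 4.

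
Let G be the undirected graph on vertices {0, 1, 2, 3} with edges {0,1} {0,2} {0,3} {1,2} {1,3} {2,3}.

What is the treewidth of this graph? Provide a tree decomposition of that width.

A single bag containing all 4 vertices is trivially a valid decomposition of width 3. For the lower bound, the 4 vertices {0, 1, 2, 3} are pairwise adjacent, and any tree decomposition puts a clique entirely inside one bag — forcing width ≥ 3. Therefore the treewidth is 3.

Treewidth 3.
Bags: B1 = {0, 1, 2, 3}
Tree: (single bag)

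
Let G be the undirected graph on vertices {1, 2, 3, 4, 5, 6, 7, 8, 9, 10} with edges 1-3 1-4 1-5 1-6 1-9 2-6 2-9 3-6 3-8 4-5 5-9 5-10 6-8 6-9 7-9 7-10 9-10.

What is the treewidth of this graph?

A width-2 tree decomposition is:
Bags: B1 = {7, 9, 10}  B2 = {5, 9, 10}  B3 = {1, 5, 9}  B4 = {1, 6, 9}  B5 = {1, 3, 6}  B6 = {3, 6, 8}  B7 = {2, 6, 9}  B8 = {1, 4, 5}
Tree: B1–B2, B2–B3, B3–B4, B4–B5, B5–B6, B4–B7, B3–B8
The largest bag has 3 vertices, giving width 2; this decomposition certifies tw(G) ≤ 2. For the lower bound, the 3 vertices {3, 6, 8} are pairwise adjacent, and any tree decomposition puts a clique entirely inside one bag — forcing width ≥ 2. Hence tw(G) = 2 exactly.

2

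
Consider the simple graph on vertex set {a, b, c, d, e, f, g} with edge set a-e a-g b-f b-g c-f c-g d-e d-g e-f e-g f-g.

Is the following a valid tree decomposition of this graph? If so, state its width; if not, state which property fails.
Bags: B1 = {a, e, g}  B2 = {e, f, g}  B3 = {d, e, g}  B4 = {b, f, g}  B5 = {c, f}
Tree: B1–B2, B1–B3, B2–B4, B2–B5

No — edge (g,c) lies in no bag.

A tree decomposition must satisfy three properties: every vertex lies in some bag; for every edge, both endpoints lie together in some bag; and for every vertex, the bags containing it form a connected subtree. Here edge (g,c) lies in no bag, so the decomposition is invalid.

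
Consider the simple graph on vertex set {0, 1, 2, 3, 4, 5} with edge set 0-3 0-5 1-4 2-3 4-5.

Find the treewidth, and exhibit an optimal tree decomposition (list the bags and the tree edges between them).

Treewidth 1.
Bags: B1 = {1, 4}  B2 = {4, 5}  B3 = {0, 5}  B4 = {0, 3}  B5 = {2, 3}
Tree: B1–B2, B2–B3, B3–B4, B4–B5

The largest bag has 2 vertices, giving width 1; this decomposition certifies tw(G) ≤ 1. G has an edge, so its treewidth is at least 1. Therefore the treewidth is 1.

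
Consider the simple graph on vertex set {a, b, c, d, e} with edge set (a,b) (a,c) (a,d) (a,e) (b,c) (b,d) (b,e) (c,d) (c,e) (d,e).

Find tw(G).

4

A width-4 tree decomposition is:
Bags: B1 = {a, b, c, d, e}
Tree: (single bag)
A single bag containing all 5 vertices is trivially a valid decomposition of width 4. Conversely, {a, b, c, d, e} is a clique of size 5, and the vertices of any clique must share a bag in every tree decomposition; so some bag has ≥ 5 vertices and tw(G) ≥ 4. Therefore the treewidth is 4.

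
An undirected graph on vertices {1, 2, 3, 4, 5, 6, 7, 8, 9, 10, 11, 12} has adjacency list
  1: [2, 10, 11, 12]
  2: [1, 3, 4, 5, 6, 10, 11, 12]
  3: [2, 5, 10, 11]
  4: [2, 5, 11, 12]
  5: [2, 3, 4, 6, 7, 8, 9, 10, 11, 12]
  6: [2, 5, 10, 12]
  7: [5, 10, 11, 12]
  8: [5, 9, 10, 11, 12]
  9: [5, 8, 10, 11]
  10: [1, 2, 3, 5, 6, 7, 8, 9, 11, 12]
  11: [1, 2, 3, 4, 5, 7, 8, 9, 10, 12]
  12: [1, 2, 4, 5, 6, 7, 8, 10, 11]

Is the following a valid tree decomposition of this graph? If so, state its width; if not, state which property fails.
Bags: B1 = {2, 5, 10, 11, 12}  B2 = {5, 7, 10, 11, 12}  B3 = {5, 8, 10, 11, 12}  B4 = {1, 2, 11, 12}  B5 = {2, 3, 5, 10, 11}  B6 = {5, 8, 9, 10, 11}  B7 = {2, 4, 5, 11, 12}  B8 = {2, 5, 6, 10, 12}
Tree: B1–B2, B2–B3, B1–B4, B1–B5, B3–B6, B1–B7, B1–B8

No — edge (10,1) lies in no bag.

A tree decomposition must satisfy three properties: every vertex lies in some bag; for every edge, both endpoints lie together in some bag; and for every vertex, the bags containing it form a connected subtree. Here edge (10,1) lies in no bag, so the decomposition is invalid.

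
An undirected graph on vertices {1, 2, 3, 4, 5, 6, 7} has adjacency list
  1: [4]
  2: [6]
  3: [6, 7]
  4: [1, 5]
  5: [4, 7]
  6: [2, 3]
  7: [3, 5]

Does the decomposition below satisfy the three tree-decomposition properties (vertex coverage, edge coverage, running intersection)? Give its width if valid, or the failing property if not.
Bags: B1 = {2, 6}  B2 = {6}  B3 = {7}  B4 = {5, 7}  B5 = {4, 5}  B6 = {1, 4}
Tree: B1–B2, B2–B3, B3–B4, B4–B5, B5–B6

No — vertex 3 appears in no bag.

A tree decomposition must satisfy three properties: every vertex lies in some bag; for every edge, both endpoints lie together in some bag; and for every vertex, the bags containing it form a connected subtree. Here vertex 3 appears in no bag, so the decomposition is invalid.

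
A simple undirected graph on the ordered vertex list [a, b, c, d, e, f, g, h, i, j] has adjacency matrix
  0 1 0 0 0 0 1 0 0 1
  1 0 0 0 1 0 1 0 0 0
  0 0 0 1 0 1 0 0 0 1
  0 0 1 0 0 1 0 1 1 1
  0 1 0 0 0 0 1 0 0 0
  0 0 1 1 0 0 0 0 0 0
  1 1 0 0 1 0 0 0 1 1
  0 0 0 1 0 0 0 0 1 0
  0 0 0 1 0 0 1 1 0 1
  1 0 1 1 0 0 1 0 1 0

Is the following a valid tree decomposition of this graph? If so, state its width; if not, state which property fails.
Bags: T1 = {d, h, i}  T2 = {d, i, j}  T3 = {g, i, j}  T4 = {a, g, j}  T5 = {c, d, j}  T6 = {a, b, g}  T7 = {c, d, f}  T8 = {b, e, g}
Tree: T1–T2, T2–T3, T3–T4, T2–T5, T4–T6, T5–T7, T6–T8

Yes; width 2.

Checking the three conditions: (i) the bags cover all of {a, b, c, d, e, f, g, h, i, j}; (ii) for each edge, some bag contains both endpoints; (iii) the bags containing any fixed vertex form a subtree. All hold, so the decomposition is valid with width 3 − 1 = 2.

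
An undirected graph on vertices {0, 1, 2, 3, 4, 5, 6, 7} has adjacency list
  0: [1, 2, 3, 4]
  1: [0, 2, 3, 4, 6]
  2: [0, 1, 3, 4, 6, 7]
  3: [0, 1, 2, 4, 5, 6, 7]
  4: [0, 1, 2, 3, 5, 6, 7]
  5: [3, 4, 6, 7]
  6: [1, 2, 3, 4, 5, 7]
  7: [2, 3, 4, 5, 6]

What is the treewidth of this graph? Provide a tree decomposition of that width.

Treewidth 4.
One optimal decomposition is:
Bags: B1 = {1, 2, 3, 4, 6}  B2 = {2, 3, 4, 6, 7}  B3 = {0, 1, 2, 3, 4}  B4 = {3, 4, 5, 6, 7}
Tree: B1–B2, B1–B3, B2–B4

Every bag has size at most 5, so the width is 5 − 1 = 4 and tw(G) ≤ 4. On the other hand G contains the 5-clique {0, 1, 2, 3, 4}. A clique must lie in a single bag of any decomposition, so no decomposition can have width below 4. The upper and lower bounds meet at 4, so that is the treewidth.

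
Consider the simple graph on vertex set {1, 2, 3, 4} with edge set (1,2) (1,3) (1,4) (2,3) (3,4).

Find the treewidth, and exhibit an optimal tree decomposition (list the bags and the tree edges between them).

Every bag has size at most 3, so the width is 3 − 1 = 2 and tw(G) ≤ 2. On the other hand G contains the 3-clique {1, 2, 3}. A clique must lie in a single bag of any decomposition, so no decomposition can have width below 2. Therefore the treewidth is 2.

Treewidth 2.
One such decomposition:
Bags: B1 = {1, 2, 3}  B2 = {1, 3, 4}
Tree: B1–B2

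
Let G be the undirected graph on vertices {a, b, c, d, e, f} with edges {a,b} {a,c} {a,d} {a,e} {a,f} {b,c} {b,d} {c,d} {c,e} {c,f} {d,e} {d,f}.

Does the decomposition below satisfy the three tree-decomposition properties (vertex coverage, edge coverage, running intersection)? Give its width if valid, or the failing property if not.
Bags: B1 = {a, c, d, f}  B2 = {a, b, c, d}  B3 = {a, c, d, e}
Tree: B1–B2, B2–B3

Yes; width 3.

Every vertex of G appears in some bag (union = {a, b, c, d, e, f}); every edge is covered by a bag; and for each vertex v the set of bags containing v is connected in the bag tree. The decomposition is therefore valid. The largest bag has 4 vertices, so the width is 3.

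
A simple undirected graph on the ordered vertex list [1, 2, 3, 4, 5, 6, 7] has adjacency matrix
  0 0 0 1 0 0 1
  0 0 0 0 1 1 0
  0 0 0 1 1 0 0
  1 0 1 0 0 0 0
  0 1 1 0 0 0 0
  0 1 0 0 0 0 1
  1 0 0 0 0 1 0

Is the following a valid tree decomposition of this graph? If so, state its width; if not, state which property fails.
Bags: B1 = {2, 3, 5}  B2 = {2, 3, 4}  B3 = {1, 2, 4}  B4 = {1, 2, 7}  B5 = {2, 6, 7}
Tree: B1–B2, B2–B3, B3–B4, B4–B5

Yes; width 2.

Vertex coverage: the bags together contain {1, 2, 3, 4, 5, 6, 7}, the full vertex set. Edge coverage: each edge of G has both endpoints in at least one bag. Running intersection: for every vertex, the bags containing it form a connected subtree. All three properties hold, so this is a valid tree decomposition of width max|bag| − 1 = 2, and hence tw(G) ≤ 2.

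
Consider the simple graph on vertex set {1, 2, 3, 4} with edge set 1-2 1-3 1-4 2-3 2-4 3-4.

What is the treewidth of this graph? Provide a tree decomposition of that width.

Treewidth 3.
One such decomposition:
Bags: B1 = {1, 2, 3, 4}
Tree: (single bag)

A single bag containing all 4 vertices is trivially a valid decomposition of width 3. For the lower bound, the 4 vertices {1, 2, 3, 4} are pairwise adjacent, and any tree decomposition puts a clique entirely inside one bag — forcing width ≥ 3. Hence tw(G) = 3 exactly.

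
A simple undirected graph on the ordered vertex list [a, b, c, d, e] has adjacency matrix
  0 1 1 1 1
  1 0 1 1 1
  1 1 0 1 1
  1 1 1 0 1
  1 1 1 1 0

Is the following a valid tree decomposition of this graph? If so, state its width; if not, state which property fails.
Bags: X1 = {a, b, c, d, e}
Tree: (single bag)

Every vertex of G appears in some bag (union = {a, b, c, d, e}); every edge is covered by a bag; and for each vertex v the set of bags containing v is connected in the bag tree. The decomposition is therefore valid. The largest bag has 5 vertices, so the width is 4.

Yes; width 4.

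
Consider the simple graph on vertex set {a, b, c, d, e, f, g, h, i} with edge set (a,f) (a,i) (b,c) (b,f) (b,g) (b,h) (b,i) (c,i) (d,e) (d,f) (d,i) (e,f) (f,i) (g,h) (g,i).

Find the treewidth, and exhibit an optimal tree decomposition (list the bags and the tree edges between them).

Each bag holds 3 vertices, so the decomposition has width 2, which upper-bounds the treewidth. For the lower bound, the 3 vertices {d, e, f} are pairwise adjacent, and any tree decomposition puts a clique entirely inside one bag — forcing width ≥ 2. Therefore the treewidth is 2.

Treewidth 2.
One such decomposition:
Bags: B1 = {b, f, i}  B2 = {d, f, i}  B3 = {b, g, i}  B4 = {b, g, h}  B5 = {d, e, f}  B6 = {b, c, i}  B7 = {a, f, i}
Tree: B1–B2, B1–B3, B3–B4, B2–B5, B3–B6, B1–B7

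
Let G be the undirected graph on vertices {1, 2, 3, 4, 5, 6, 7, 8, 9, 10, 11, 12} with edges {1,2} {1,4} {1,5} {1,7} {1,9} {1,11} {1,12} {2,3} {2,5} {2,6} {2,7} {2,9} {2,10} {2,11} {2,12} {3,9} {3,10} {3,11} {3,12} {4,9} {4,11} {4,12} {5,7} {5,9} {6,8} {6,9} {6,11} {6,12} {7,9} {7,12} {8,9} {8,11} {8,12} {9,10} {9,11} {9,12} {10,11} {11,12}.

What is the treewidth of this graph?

4

A width-4 tree decomposition is:
Bags: B1 = {2, 6, 9, 11, 12}  B2 = {2, 3, 9, 11, 12}  B3 = {1, 2, 9, 11, 12}  B4 = {1, 2, 7, 9, 12}  B5 = {1, 2, 5, 7, 9}  B6 = {1, 4, 9, 11, 12}  B7 = {6, 8, 9, 11, 12}  B8 = {2, 3, 9, 10, 11}
Tree: B1–B2, B1–B3, B3–B4, B4–B5, B3–B6, B1–B7, B2–B8
Each bag holds 5 vertices, so the decomposition has width 4, which upper-bounds the treewidth. For the lower bound, the 5 vertices {6, 8, 9, 11, 12} are pairwise adjacent, and any tree decomposition puts a clique entirely inside one bag — forcing width ≥ 4. The upper and lower bounds meet at 4, so that is the treewidth.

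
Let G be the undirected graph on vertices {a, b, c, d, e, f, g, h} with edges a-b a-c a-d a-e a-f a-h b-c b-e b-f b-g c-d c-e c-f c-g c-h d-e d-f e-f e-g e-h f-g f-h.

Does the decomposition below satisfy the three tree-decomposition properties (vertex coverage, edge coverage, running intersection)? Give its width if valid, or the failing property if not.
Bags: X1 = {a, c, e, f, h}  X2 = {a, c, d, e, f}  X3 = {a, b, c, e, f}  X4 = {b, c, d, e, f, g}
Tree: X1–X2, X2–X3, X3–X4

A tree decomposition must satisfy three properties: every vertex lies in some bag; for every edge, both endpoints lie together in some bag; and for every vertex, the bags containing it form a connected subtree. Here bags containing vertex d are not connected in the tree, so the decomposition is invalid.

No — bags containing vertex d are not connected in the tree.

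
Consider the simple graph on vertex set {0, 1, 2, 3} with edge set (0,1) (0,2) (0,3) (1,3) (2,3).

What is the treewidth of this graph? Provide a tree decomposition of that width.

The largest bag has 3 vertices, giving width 2; this decomposition certifies tw(G) ≤ 2. Conversely, {0, 1, 3} is a clique of size 3, and the vertices of any clique must share a bag in every tree decomposition; so some bag has ≥ 3 vertices and tw(G) ≥ 2. Combining the bounds, tw(G) = 2.

Treewidth 2.
Bags: B1 = {0, 1, 3}  B2 = {0, 2, 3}
Tree: B1–B2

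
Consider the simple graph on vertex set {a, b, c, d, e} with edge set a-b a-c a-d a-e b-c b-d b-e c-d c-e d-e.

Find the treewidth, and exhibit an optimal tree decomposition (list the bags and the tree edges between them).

With just one bag of size 5, the width is 5 − 1 = 4, so tw(G) ≤ 4. On the other hand G contains the 5-clique {a, b, c, d, e}. A clique must lie in a single bag of any decomposition, so no decomposition can have width below 4. Therefore the treewidth is 4.

Treewidth 4.
Bags: B1 = {a, b, c, d, e}
Tree: (single bag)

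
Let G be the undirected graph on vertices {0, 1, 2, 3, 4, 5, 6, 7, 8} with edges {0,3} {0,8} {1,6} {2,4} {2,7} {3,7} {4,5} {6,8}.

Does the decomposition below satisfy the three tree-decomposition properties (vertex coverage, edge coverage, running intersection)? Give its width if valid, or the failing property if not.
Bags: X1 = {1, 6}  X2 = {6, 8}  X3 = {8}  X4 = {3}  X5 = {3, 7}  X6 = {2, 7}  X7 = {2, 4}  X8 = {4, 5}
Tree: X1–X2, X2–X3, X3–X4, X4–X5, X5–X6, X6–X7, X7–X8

No — vertex 0 appears in no bag.

A tree decomposition must satisfy three properties: every vertex lies in some bag; for every edge, both endpoints lie together in some bag; and for every vertex, the bags containing it form a connected subtree. Here vertex 0 appears in no bag, so the decomposition is invalid.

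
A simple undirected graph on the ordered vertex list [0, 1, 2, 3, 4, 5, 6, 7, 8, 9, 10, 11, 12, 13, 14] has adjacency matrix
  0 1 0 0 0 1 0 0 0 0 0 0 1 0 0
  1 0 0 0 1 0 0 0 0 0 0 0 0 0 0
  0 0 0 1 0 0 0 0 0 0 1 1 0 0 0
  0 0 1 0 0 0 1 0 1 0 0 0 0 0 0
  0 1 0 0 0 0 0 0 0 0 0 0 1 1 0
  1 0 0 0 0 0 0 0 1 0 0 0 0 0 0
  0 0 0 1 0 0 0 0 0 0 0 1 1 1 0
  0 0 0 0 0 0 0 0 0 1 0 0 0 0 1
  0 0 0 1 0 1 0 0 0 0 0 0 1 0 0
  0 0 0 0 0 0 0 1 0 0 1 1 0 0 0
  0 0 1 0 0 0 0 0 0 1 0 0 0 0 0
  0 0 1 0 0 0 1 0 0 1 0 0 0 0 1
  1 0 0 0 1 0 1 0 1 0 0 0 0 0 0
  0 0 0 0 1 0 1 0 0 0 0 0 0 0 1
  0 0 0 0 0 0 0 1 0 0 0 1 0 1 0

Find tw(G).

3

A width-3 tree decomposition is:
Bags: B1 = {2, 7, 9, 10}  B2 = {2, 7, 9, 11}  B3 = {2, 7, 11, 14}  B4 = {2, 3, 11, 14}  B5 = {3, 6, 11, 14}  B6 = {3, 6, 13, 14}  B7 = {3, 6, 8, 13}  B8 = {6, 8, 12, 13}  B9 = {4, 8, 12, 13}  B10 = {4, 5, 8, 12}  B11 = {0, 4, 5, 12}  B12 = {0, 1, 4, 5}
Tree: B1–B2, B2–B3, B3–B4, B4–B5, B5–B6, B6–B7, B7–B8, B8–B9, B9–B10, B10–B11, B11–B12
Every bag has size at most 4, so the width is 4 − 1 = 3 and tw(G) ≤ 3. For the lower bound: the 4 vertex sets {7,9,10}, {2}, {11}, {3,6,13,14} are disjoint, each induces a connected subgraph, and every pair is joined by at least one edge of G. Contracting each set to a single vertex therefore yields K_{4} as a minor, and since treewidth is minor-monotone, tw(G) ≥ tw(K_{4}) = 3. Therefore the treewidth is 3.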